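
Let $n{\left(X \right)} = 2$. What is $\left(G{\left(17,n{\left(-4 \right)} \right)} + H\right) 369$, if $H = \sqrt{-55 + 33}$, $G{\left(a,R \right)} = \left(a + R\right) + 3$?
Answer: $8118 + 369 i \sqrt{22} \approx 8118.0 + 1730.8 i$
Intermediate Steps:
$G{\left(a,R \right)} = 3 + R + a$ ($G{\left(a,R \right)} = \left(R + a\right) + 3 = 3 + R + a$)
$H = i \sqrt{22}$ ($H = \sqrt{-22} = i \sqrt{22} \approx 4.6904 i$)
$\left(G{\left(17,n{\left(-4 \right)} \right)} + H\right) 369 = \left(\left(3 + 2 + 17\right) + i \sqrt{22}\right) 369 = \left(22 + i \sqrt{22}\right) 369 = 8118 + 369 i \sqrt{22}$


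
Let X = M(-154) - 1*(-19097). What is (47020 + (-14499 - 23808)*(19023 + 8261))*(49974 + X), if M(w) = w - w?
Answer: -72187564194928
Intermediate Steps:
M(w) = 0
X = 19097 (X = 0 - 1*(-19097) = 0 + 19097 = 19097)
(47020 + (-14499 - 23808)*(19023 + 8261))*(49974 + X) = (47020 + (-14499 - 23808)*(19023 + 8261))*(49974 + 19097) = (47020 - 38307*27284)*69071 = (47020 - 1045168188)*69071 = -1045121168*69071 = -72187564194928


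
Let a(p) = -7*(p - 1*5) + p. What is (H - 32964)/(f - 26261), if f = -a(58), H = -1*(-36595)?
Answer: -3631/25948 ≈ -0.13993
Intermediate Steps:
a(p) = 35 - 6*p (a(p) = -7*(p - 5) + p = -7*(-5 + p) + p = (35 - 7*p) + p = 35 - 6*p)
H = 36595
f = 313 (f = -(35 - 6*58) = -(35 - 348) = -1*(-313) = 313)
(H - 32964)/(f - 26261) = (36595 - 32964)/(313 - 26261) = 3631/(-25948) = 3631*(-1/25948) = -3631/25948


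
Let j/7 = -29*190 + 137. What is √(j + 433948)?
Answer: √396337 ≈ 629.55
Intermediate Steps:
j = -37611 (j = 7*(-29*190 + 137) = 7*(-5510 + 137) = 7*(-5373) = -37611)
√(j + 433948) = √(-37611 + 433948) = √396337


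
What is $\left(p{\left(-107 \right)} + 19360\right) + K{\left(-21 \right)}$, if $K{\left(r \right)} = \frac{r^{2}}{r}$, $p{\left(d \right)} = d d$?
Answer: $30788$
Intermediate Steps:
$p{\left(d \right)} = d^{2}$
$K{\left(r \right)} = r$
$\left(p{\left(-107 \right)} + 19360\right) + K{\left(-21 \right)} = \left(\left(-107\right)^{2} + 19360\right) - 21 = \left(11449 + 19360\right) - 21 = 30809 - 21 = 30788$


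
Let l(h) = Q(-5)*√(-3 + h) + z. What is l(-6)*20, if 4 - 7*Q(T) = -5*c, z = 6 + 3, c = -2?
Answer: 180 - 360*I/7 ≈ 180.0 - 51.429*I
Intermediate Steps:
z = 9
Q(T) = -6/7 (Q(T) = 4/7 - (-5)*(-2)/7 = 4/7 - ⅐*10 = 4/7 - 10/7 = -6/7)
l(h) = 9 - 6*√(-3 + h)/7 (l(h) = -6*√(-3 + h)/7 + 9 = 9 - 6*√(-3 + h)/7)
l(-6)*20 = (9 - 6*√(-3 - 6)/7)*20 = (9 - 18*I/7)*20 = 180 - 360*I/7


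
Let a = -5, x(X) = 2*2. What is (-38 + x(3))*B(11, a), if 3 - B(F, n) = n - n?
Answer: -102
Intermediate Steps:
x(X) = 4
B(F, n) = 3 (B(F, n) = 3 - (n - n) = 3 - 1*0 = 3 + 0 = 3)
(-38 + x(3))*B(11, a) = (-38 + 4)*3 = -34*3 = -102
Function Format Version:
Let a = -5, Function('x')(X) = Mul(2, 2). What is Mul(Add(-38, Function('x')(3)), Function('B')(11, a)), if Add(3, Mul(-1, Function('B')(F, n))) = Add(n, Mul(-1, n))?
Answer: -102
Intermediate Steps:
Function('x')(X) = 4
Function('B')(F, n) = 3 (Function('B')(F, n) = Add(3, Mul(-1, Add(n, Mul(-1, n)))) = Add(3, Mul(-1, 0)) = Add(3, 0) = 3)
Mul(Add(-38, Function('x')(3)), Function('B')(11, a)) = Mul(Add(-38, 4), 3) = Mul(-34, 3) = -102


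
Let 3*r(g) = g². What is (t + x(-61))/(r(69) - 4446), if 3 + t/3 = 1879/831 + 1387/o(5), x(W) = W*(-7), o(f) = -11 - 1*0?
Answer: -141718/8711373 ≈ -0.016268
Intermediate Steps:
o(f) = -11 (o(f) = -11 + 0 = -11)
r(g) = g²/3
x(W) = -7*W
t = -1159351/3047 (t = -9 + 3*(1879/831 + 1387/(-11)) = -9 + 3*(1879*(1/831) + 1387*(-1/11)) = -9 + 3*(1879/831 - 1387/11) = -9 + 3*(-1131928/9141) = -9 - 1131928/3047 = -1159351/3047 ≈ -380.49)
(t + x(-61))/(r(69) - 4446) = (-1159351/3047 - 7*(-61))/((⅓)*69² - 4446) = (-1159351/3047 + 427)/((⅓)*4761 - 4446) = 141718/(3047*(1587 - 4446)) = (141718/3047)/(-2859) = (141718/3047)*(-1/2859) = -141718/8711373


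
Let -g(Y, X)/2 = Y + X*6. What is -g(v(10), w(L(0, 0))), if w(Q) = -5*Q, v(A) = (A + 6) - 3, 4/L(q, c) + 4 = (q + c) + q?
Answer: 86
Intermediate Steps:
L(q, c) = 4/(-4 + c + 2*q) (L(q, c) = 4/(-4 + ((q + c) + q)) = 4/(-4 + ((c + q) + q)) = 4/(-4 + (c + 2*q)) = 4/(-4 + c + 2*q))
v(A) = 3 + A (v(A) = (6 + A) - 3 = 3 + A)
g(Y, X) = -12*X - 2*Y (g(Y, X) = -2*(Y + X*6) = -2*(Y + 6*X) = -12*X - 2*Y)
-g(v(10), w(L(0, 0))) = -(-(-60)*4/(-4 + 0 + 2*0) - 2*(3 + 10)) = -(-(-60)*4/(-4 + 0 + 0) - 2*13) = -(-(-60)*4/(-4) - 26) = -(-(-60)*4*(-1/4) - 26) = -(-(-60)*(-1) - 26) = -(-12*5 - 26) = -(-60 - 26) = -1*(-86) = 86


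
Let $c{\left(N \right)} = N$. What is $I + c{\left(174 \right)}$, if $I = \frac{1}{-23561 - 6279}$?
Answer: $\frac{5192159}{29840} \approx 174.0$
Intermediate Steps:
$I = - \frac{1}{29840}$ ($I = \frac{1}{-29840} = - \frac{1}{29840} \approx -3.3512 \cdot 10^{-5}$)
$I + c{\left(174 \right)} = - \frac{1}{29840} + 174 = \frac{5192159}{29840}$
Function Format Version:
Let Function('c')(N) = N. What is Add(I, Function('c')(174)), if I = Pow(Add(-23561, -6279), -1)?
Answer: Rational(5192159, 29840) ≈ 174.00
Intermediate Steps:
I = Rational(-1, 29840) (I = Pow(-29840, -1) = Rational(-1, 29840) ≈ -3.3512e-5)
Add(I, Function('c')(174)) = Add(Rational(-1, 29840), 174) = Rational(5192159, 29840)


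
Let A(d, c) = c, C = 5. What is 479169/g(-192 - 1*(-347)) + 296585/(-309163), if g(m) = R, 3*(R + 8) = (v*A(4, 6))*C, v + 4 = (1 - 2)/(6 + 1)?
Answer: -1037091897239/106970398 ≈ -9695.1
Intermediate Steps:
v = -29/7 (v = -4 + (1 - 2)/(6 + 1) = -4 - 1/7 = -4 - 1*⅐ = -4 - ⅐ = -29/7 ≈ -4.1429)
R = -346/7 (R = -8 + (-29/7*6*5)/3 = -8 + (-174/7*5)/3 = -8 + (⅓)*(-870/7) = -8 - 290/7 = -346/7 ≈ -49.429)
g(m) = -346/7
479169/g(-192 - 1*(-347)) + 296585/(-309163) = 479169/(-346/7) + 296585/(-309163) = 479169*(-7/346) + 296585*(-1/309163) = -3354183/346 - 296585/309163 = -1037091897239/106970398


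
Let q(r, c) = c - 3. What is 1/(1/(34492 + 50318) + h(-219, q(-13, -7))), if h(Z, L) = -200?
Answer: -84810/16961999 ≈ -0.0050000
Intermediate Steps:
q(r, c) = -3 + c
1/(1/(34492 + 50318) + h(-219, q(-13, -7))) = 1/(1/(34492 + 50318) - 200) = 1/(1/84810 - 200) = 1/(-16961999/84810) = -84810/16961999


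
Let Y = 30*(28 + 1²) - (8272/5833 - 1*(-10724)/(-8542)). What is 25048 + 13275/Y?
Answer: 543121709359037/21670033244 ≈ 25063.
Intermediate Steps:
Y = 21670033244/24912743 (Y = 30*(28 + 1) - (8272*(1/5833) + 10724*(-1/8542)) = 30*29 - (8272/5833 - 5362/4271) = 870 - 1*4053166/24912743 = 870 - 4053166/24912743 = 21670033244/24912743 ≈ 869.84)
25048 + 13275/Y = 25048 + 13275/(21670033244/24912743) = 25048 + 13275*(24912743/21670033244) = 25048 + 330716663325/21670033244 = 543121709359037/21670033244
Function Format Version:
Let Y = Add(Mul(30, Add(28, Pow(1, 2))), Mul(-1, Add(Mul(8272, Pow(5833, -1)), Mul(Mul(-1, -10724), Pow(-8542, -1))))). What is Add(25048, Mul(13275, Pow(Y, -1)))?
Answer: Rational(543121709359037, 21670033244) ≈ 25063.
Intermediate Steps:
Y = Rational(21670033244, 24912743) (Y = Add(Mul(30, Add(28, 1)), Mul(-1, Add(Mul(8272, Rational(1, 5833)), Mul(10724, Rational(-1, 8542))))) = Add(Mul(30, 29), Mul(-1, Add(Rational(8272, 5833), Rational(-5362, 4271)))) = Add(870, Mul(-1, Rational(4053166, 24912743))) = Add(870, Rational(-4053166, 24912743)) = Rational(21670033244, 24912743) ≈ 869.84)
Add(25048, Mul(13275, Pow(Y, -1))) = Add(25048, Mul(13275, Pow(Rational(21670033244, 24912743), -1))) = Add(25048, Mul(13275, Rational(24912743, 21670033244))) = Add(25048, Rational(330716663325, 21670033244)) = Rational(543121709359037, 21670033244)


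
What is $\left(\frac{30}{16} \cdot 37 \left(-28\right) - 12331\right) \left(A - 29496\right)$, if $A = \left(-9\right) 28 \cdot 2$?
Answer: $428205000$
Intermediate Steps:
$A = -504$ ($A = \left(-252\right) 2 = -504$)
$\left(\frac{30}{16} \cdot 37 \left(-28\right) - 12331\right) \left(A - 29496\right) = \left(\frac{30}{16} \cdot 37 \left(-28\right) - 12331\right) \left(-504 - 29496\right) = \left(30 \cdot \frac{1}{16} \cdot 37 \left(-28\right) - 12331\right) \left(-30000\right) = \left(\frac{15}{8} \cdot 37 \left(-28\right) - 12331\right) \left(-30000\right) = \left(\frac{555}{8} \left(-28\right) - 12331\right) \left(-30000\right) = \left(- \frac{3885}{2} - 12331\right) \left(-30000\right) = \left(- \frac{28547}{2}\right) \left(-30000\right) = 428205000$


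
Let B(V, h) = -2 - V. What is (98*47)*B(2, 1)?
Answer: -18424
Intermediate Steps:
(98*47)*B(2, 1) = (98*47)*(-2 - 1*2) = 4606*(-2 - 2) = 4606*(-4) = -18424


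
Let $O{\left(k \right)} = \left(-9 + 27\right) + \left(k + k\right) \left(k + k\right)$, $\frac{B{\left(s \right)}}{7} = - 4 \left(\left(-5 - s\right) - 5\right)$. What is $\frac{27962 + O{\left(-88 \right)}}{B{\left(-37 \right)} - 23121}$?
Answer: $- \frac{19652}{7959} \approx -2.4692$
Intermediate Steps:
$B{\left(s \right)} = 280 + 28 s$ ($B{\left(s \right)} = 7 \left(- 4 \left(\left(-5 - s\right) - 5\right)\right) = 7 \left(- 4 \left(-10 - s\right)\right) = 7 \left(40 + 4 s\right) = 280 + 28 s$)
$O{\left(k \right)} = 18 + 4 k^{2}$ ($O{\left(k \right)} = 18 + 2 k 2 k = 18 + 4 k^{2}$)
$\frac{27962 + O{\left(-88 \right)}}{B{\left(-37 \right)} - 23121} = \frac{27962 + \left(18 + 4 \left(-88\right)^{2}\right)}{\left(280 + 28 \left(-37\right)\right) - 23121} = \frac{27962 + \left(18 + 4 \cdot 7744\right)}{\left(280 - 1036\right) - 23121} = \frac{27962 + \left(18 + 30976\right)}{-756 - 23121} = \frac{27962 + 30994}{-23877} = 58956 \left(- \frac{1}{23877}\right) = - \frac{19652}{7959}$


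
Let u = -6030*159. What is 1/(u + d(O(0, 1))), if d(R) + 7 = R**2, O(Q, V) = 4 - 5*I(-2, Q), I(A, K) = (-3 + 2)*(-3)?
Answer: -1/958656 ≈ -1.0431e-6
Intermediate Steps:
I(A, K) = 3 (I(A, K) = -1*(-3) = 3)
O(Q, V) = -11 (O(Q, V) = 4 - 5*3 = 4 - 15 = -11)
d(R) = -7 + R**2
u = -958770
1/(u + d(O(0, 1))) = 1/(-958770 + (-7 + (-11)**2)) = 1/(-958770 + (-7 + 121)) = 1/(-958770 + 114) = 1/(-958656) = -1/958656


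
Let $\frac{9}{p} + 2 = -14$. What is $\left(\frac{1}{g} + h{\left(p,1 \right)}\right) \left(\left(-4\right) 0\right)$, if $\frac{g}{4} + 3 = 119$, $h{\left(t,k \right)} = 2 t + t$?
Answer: $0$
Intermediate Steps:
$p = - \frac{9}{16}$ ($p = \frac{9}{-2 - 14} = \frac{9}{-16} = 9 \left(- \frac{1}{16}\right) = - \frac{9}{16} \approx -0.5625$)
$h{\left(t,k \right)} = 3 t$
$g = 464$ ($g = -12 + 4 \cdot 119 = -12 + 476 = 464$)
$\left(\frac{1}{g} + h{\left(p,1 \right)}\right) \left(\left(-4\right) 0\right) = \left(\frac{1}{464} + 3 \left(- \frac{9}{16}\right)\right) \left(\left(-4\right) 0\right) = \left(\frac{1}{464} - \frac{27}{16}\right) 0 = \left(- \frac{391}{232}\right) 0 = 0$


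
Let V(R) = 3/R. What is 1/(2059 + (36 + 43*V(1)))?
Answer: 1/2224 ≈ 0.00044964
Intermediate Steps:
1/(2059 + (36 + 43*V(1))) = 1/(2059 + (36 + 43*(3/1))) = 1/(2059 + (36 + 43*(3*1))) = 1/(2059 + (36 + 43*3)) = 1/(2059 + (36 + 129)) = 1/(2059 + 165) = 1/2224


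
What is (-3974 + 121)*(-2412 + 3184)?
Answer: -2974516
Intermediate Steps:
(-3974 + 121)*(-2412 + 3184) = -3853*772 = -2974516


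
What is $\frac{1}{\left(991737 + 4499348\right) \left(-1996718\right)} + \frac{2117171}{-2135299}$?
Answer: $- \frac{23212976733720939429}{23411734813358499970} \approx -0.99151$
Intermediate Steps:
$\frac{1}{\left(991737 + 4499348\right) \left(-1996718\right)} + \frac{2117171}{-2135299} = \frac{1}{5491085} \left(- \frac{1}{1996718}\right) + 2117171 \left(- \frac{1}{2135299}\right) = \frac{1}{5491085} \left(- \frac{1}{1996718}\right) - \frac{2117171}{2135299} = - \frac{1}{10964148259030} - \frac{2117171}{2135299} = - \frac{23212976733720939429}{23411734813358499970}$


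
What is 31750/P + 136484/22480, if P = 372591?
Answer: 12891612511/2093961420 ≈ 6.1566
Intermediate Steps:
31750/P + 136484/22480 = 31750/372591 + 136484/22480 = 31750*(1/372591) + 136484*(1/22480) = 31750/372591 + 34121/5620 = 12891612511/2093961420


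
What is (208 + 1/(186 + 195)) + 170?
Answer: 144019/381 ≈ 378.00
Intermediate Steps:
(208 + 1/(186 + 195)) + 170 = (208 + 1/381) + 170 = 79249/381 + 170 = 144019/381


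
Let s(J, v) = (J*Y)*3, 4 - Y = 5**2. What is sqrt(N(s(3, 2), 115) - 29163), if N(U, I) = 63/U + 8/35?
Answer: I*sqrt(321523230)/105 ≈ 170.77*I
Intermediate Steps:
Y = -21 (Y = 4 - 1*5**2 = 4 - 1*25 = 4 - 25 = -21)
s(J, v) = -63*J (s(J, v) = (J*(-21))*3 = -21*J*3 = -63*J)
N(U, I) = 8/35 + 63/U (N(U, I) = 63/U + 8*(1/35) = 63/U + 8/35 = 8/35 + 63/U)
sqrt(N(s(3, 2), 115) - 29163) = sqrt((8/35 + 63/((-63*3))) - 29163) = sqrt((8/35 + 63/(-189)) - 29163) = sqrt((8/35 + 63*(-1/189)) - 29163) = sqrt((8/35 - 1/3) - 29163) = sqrt(-11/105 - 29163) = sqrt(-3062126/105) = I*sqrt(321523230)/105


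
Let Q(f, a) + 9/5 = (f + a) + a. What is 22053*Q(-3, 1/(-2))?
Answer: -639537/5 ≈ -1.2791e+5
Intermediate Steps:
Q(f, a) = -9/5 + f + 2*a (Q(f, a) = -9/5 + ((f + a) + a) = -9/5 + ((a + f) + a) = -9/5 + (f + 2*a) = -9/5 + f + 2*a)
22053*Q(-3, 1/(-2)) = 22053*(-9/5 - 3 + 2/(-2)) = 22053*(-9/5 - 3 + 2*(-1/2)) = 22053*(-9/5 - 3 - 1) = 22053*(-29/5) = -639537/5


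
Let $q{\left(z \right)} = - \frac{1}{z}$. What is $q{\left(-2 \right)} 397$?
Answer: $\frac{397}{2} \approx 198.5$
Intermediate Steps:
$q{\left(-2 \right)} 397 = - \frac{1}{-2} \cdot 397 = \left(-1\right) \left(- \frac{1}{2}\right) 397 = \frac{1}{2} \cdot 397 = \frac{397}{2}$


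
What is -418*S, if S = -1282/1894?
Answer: 267938/947 ≈ 282.93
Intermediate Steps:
S = -641/947 (S = -1282*1/1894 = -641/947 ≈ -0.67687)
-418*S = -418*(-641/947) = 267938/947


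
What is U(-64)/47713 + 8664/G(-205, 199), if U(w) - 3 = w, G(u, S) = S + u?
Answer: -68897633/47713 ≈ -1444.0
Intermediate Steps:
U(w) = 3 + w
U(-64)/47713 + 8664/G(-205, 199) = (3 - 64)/47713 + 8664/(199 - 205) = -61*1/47713 + 8664/(-6) = -61/47713 + 8664*(-⅙) = -61/47713 - 1444 = -68897633/47713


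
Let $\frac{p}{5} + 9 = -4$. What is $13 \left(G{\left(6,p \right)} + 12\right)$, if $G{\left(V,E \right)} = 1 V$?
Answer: $234$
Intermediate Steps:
$p = -65$ ($p = -45 + 5 \left(-4\right) = -45 - 20 = -65$)
$G{\left(V,E \right)} = V$
$13 \left(G{\left(6,p \right)} + 12\right) = 13 \left(6 + 12\right) = 13 \cdot 18 = 234$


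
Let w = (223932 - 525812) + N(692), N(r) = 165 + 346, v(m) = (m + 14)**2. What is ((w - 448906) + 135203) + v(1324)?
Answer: 1175172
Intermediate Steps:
v(m) = (14 + m)**2
N(r) = 511
w = -301369 (w = (223932 - 525812) + 511 = -301880 + 511 = -301369)
((w - 448906) + 135203) + v(1324) = ((-301369 - 448906) + 135203) + (14 + 1324)**2 = (-750275 + 135203) + 1338**2 = -615072 + 1790244 = 1175172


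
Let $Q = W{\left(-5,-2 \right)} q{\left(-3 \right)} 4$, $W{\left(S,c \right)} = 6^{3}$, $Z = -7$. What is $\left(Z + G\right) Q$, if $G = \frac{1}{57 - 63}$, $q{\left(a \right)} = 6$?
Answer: $-37152$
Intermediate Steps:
$G = - \frac{1}{6}$ ($G = \frac{1}{-6} = - \frac{1}{6} \approx -0.16667$)
$W{\left(S,c \right)} = 216$
$Q = 5184$ ($Q = 216 \cdot 6 \cdot 4 = 1296 \cdot 4 = 5184$)
$\left(Z + G\right) Q = \left(-7 - \frac{1}{6}\right) 5184 = \left(- \frac{43}{6}\right) 5184 = -37152$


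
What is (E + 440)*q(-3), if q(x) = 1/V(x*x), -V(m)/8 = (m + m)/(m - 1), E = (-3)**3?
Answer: -413/18 ≈ -22.944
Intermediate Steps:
E = -27
V(m) = -16*m/(-1 + m) (V(m) = -8*(m + m)/(m - 1) = -8*2*m/(-1 + m) = -16*m/(-1 + m))
q(x) = -(-1 + x**2)/(16*x**2) (q(x) = 1/(-16*x*x/(-1 + x*x)) = 1/(-16*x**2/(-1 + x**2)) = -(-1 + x**2)/(16*x**2))
(E + 440)*q(-3) = (-27 + 440)*((1/16)*(1 - 1*(-3)**2)/(-3)**2) = 413*((1/16)*(1/9)*(1 - 1*9)) = 413*((1/16)*(1/9)*(1 - 9)) = 413*((1/16)*(1/9)*(-8)) = 413*(-1/18) = -413/18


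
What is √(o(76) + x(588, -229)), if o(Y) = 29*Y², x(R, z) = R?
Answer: 2*√42023 ≈ 409.99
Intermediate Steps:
√(o(76) + x(588, -229)) = √(29*76² + 588) = √(29*5776 + 588) = √(167504 + 588) = √168092 = 2*√42023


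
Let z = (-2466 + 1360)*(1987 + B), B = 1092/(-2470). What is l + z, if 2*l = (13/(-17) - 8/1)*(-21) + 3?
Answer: -3548218796/1615 ≈ -2.1970e+6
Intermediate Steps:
B = -42/95 (B = 1092*(-1/2470) = -42/95 ≈ -0.44211)
z = -208727638/95 (z = (-2466 + 1360)*(1987 - 42/95) = -1106*188723/95 = -208727638/95 ≈ -2.1971e+6)
l = 1590/17 (l = ((13/(-17) - 8/1)*(-21) + 3)/2 = ((13*(-1/17) - 8*1)*(-21) + 3)/2 = ((-13/17 - 8)*(-21) + 3)/2 = (-149/17*(-21) + 3)/2 = (3129/17 + 3)/2 = (½)*(3180/17) = 1590/17 ≈ 93.529)
l + z = 1590/17 - 208727638/95 = -3548218796/1615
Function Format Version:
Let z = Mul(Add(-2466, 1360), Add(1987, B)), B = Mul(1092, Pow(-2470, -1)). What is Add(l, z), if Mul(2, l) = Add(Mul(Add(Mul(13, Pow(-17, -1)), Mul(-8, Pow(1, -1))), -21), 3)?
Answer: Rational(-3548218796, 1615) ≈ -2.1970e+6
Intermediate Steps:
B = Rational(-42, 95) (B = Mul(1092, Rational(-1, 2470)) = Rational(-42, 95) ≈ -0.44211)
z = Rational(-208727638, 95) (z = Mul(Add(-2466, 1360), Add(1987, Rational(-42, 95))) = Mul(-1106, Rational(188723, 95)) = Rational(-208727638, 95) ≈ -2.1971e+6)
l = Rational(1590, 17) (l = Mul(Rational(1, 2), Add(Mul(Add(Mul(13, Pow(-17, -1)), Mul(-8, Pow(1, -1))), -21), 3)) = Mul(Rational(1, 2), Add(Mul(Add(Mul(13, Rational(-1, 17)), Mul(-8, 1)), -21), 3)) = Mul(Rational(1, 2), Add(Mul(Add(Rational(-13, 17), -8), -21), 3)) = Mul(Rational(1, 2), Add(Mul(Rational(-149, 17), -21), 3)) = Mul(Rational(1, 2), Add(Rational(3129, 17), 3)) = Mul(Rational(1, 2), Rational(3180, 17)) = Rational(1590, 17) ≈ 93.529)
Add(l, z) = Add(Rational(1590, 17), Rational(-208727638, 95)) = Rational(-3548218796, 1615)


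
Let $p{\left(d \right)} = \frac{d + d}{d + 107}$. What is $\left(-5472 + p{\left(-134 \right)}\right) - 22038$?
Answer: $- \frac{742502}{27} \approx -27500.0$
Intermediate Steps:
$p{\left(d \right)} = \frac{2 d}{107 + d}$
$\left(-5472 + p{\left(-134 \right)}\right) - 22038 = \left(-5472 + 2 \left(-134\right) \frac{1}{107 - 134}\right) - 22038 = \left(-5472 + 2 \left(-134\right) \frac{1}{-27}\right) - 22038 = \left(-5472 + 2 \left(-134\right) \left(- \frac{1}{27}\right)\right) - 22038 = \left(-5472 + \frac{268}{27}\right) - 22038 = - \frac{147476}{27} - 22038 = - \frac{742502}{27}$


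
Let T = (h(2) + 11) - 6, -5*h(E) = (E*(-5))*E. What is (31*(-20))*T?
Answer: -5580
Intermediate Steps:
h(E) = E² (h(E) = -E*(-5)*E/5 = -(-5*E)*E/5 = -(-1)*E² = E²)
T = 9 (T = (2² + 11) - 6 = (4 + 11) - 6 = 15 - 6 = 9)
(31*(-20))*T = (31*(-20))*9 = -620*9 = -5580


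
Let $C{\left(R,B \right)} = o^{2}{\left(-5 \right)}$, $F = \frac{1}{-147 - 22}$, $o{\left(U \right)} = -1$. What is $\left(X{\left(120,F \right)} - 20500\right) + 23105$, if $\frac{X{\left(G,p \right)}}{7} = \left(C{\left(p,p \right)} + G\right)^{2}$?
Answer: $105092$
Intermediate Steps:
$F = - \frac{1}{169}$ ($F = \frac{1}{-169} = - \frac{1}{169} \approx -0.0059172$)
$C{\left(R,B \right)} = 1$ ($C{\left(R,B \right)} = \left(-1\right)^{2} = 1$)
$X{\left(G,p \right)} = 7 \left(1 + G\right)^{2}$
$\left(X{\left(120,F \right)} - 20500\right) + 23105 = \left(7 \left(1 + 120\right)^{2} - 20500\right) + 23105 = \left(7 \cdot 121^{2} - 20500\right) + 23105 = \left(7 \cdot 14641 - 20500\right) + 23105 = \left(102487 - 20500\right) + 23105 = 81987 + 23105 = 105092$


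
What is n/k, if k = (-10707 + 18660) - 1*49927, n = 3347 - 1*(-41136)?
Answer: -44483/41974 ≈ -1.0598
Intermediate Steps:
n = 44483 (n = 3347 + 41136 = 44483)
k = -41974 (k = 7953 - 49927 = -41974)
n/k = 44483/(-41974) = 44483*(-1/41974) = -44483/41974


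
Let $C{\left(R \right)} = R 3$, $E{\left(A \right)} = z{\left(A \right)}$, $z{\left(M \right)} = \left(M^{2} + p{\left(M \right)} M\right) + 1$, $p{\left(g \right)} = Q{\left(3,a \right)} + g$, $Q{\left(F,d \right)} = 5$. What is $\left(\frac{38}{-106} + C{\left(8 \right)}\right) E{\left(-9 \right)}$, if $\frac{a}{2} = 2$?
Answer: $\frac{147854}{53} \approx 2789.7$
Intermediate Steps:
$a = 4$ ($a = 2 \cdot 2 = 4$)
$p{\left(g \right)} = 5 + g$
$z{\left(M \right)} = 1 + M^{2} + M \left(5 + M\right)$ ($z{\left(M \right)} = \left(M^{2} + \left(5 + M\right) M\right) + 1 = \left(M^{2} + M \left(5 + M\right)\right) + 1 = 1 + M^{2} + M \left(5 + M\right)$)
$E{\left(A \right)} = 1 + A^{2} + A \left(5 + A\right)$
$C{\left(R \right)} = 3 R$
$\left(\frac{38}{-106} + C{\left(8 \right)}\right) E{\left(-9 \right)} = \left(\frac{38}{-106} + 3 \cdot 8\right) \left(1 + \left(-9\right)^{2} - 9 \left(5 - 9\right)\right) = \left(38 \left(- \frac{1}{106}\right) + 24\right) \left(1 + 81 - -36\right) = \left(- \frac{19}{53} + 24\right) \left(1 + 81 + 36\right) = \frac{1253}{53} \cdot 118 = \frac{147854}{53}$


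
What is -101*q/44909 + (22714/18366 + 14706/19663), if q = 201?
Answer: 12427837693072/8109008360061 ≈ 1.5326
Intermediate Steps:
-101*q/44909 + (22714/18366 + 14706/19663) = -101*201/44909 + (22714/18366 + 14706/19663) = -20301*1/44909 + (22714*(1/18366) + 14706*(1/19663)) = -20301/44909 + (11357/9183 + 14706/19663) = -20301/44909 + 358357889/180565329 = 12427837693072/8109008360061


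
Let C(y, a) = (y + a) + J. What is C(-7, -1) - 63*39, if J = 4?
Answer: -2461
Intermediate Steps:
C(y, a) = 4 + a + y (C(y, a) = (y + a) + 4 = (a + y) + 4 = 4 + a + y)
C(-7, -1) - 63*39 = (4 - 1 - 7) - 63*39 = -4 - 2457 = -2461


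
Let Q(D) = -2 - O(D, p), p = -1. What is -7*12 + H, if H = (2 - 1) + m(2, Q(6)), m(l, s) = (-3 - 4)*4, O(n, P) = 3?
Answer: -111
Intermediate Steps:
Q(D) = -5 (Q(D) = -2 - 1*3 = -2 - 3 = -5)
m(l, s) = -28 (m(l, s) = -7*4 = -28)
H = -27 (H = (2 - 1) - 28 = 1 - 28 = -27)
-7*12 + H = -7*12 - 27 = -84 - 27 = -111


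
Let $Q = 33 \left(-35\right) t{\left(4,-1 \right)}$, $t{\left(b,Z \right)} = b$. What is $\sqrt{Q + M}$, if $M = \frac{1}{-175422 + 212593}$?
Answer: $\frac{i \sqrt{6383376536249}}{37171} \approx 67.971 i$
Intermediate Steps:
$M = \frac{1}{37171} \approx 2.6903 \cdot 10^{-5}$
$Q = -4620$ ($Q = 33 \left(-35\right) 4 = \left(-1155\right) 4 = -4620$)
$\sqrt{Q + M} = \sqrt{-4620 + \frac{1}{37171}} = \sqrt{- \frac{171730019}{37171}} = \frac{i \sqrt{6383376536249}}{37171}$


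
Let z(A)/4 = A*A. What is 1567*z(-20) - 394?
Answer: 2506806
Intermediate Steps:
z(A) = 4*A**2 (z(A) = 4*(A*A) = 4*A**2)
1567*z(-20) - 394 = 1567*(4*(-20)**2) - 394 = 1567*(4*400) - 394 = 1567*1600 - 394 = 2507200 - 394 = 2506806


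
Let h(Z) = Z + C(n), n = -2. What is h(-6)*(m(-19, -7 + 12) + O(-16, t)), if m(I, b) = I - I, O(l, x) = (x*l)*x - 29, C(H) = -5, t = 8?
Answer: 11583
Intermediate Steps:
O(l, x) = -29 + l*x² (O(l, x) = (l*x)*x - 29 = l*x² - 29 = -29 + l*x²)
h(Z) = -5 + Z (h(Z) = Z - 5 = -5 + Z)
m(I, b) = 0
h(-6)*(m(-19, -7 + 12) + O(-16, t)) = (-5 - 6)*(0 + (-29 - 16*8²)) = -11*(0 + (-29 - 16*64)) = -11*(0 + (-29 - 1024)) = -11*(0 - 1053) = -11*(-1053) = 11583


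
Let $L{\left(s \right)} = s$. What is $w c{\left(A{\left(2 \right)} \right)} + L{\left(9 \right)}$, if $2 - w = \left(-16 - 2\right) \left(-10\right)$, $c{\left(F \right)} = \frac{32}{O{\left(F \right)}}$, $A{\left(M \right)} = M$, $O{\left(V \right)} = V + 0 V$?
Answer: $-2839$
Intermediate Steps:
$O{\left(V \right)} = V$ ($O{\left(V \right)} = V + 0 = V$)
$c{\left(F \right)} = \frac{32}{F}$
$w = -178$ ($w = 2 - \left(-16 - 2\right) \left(-10\right) = 2 - \left(-18\right) \left(-10\right) = 2 - 180 = -178$)
$w c{\left(A{\left(2 \right)} \right)} + L{\left(9 \right)} = - 178 \cdot \frac{32}{2} + 9 = - 178 \cdot 32 \cdot \frac{1}{2} + 9 = \left(-178\right) 16 + 9 = -2848 + 9 = -2839$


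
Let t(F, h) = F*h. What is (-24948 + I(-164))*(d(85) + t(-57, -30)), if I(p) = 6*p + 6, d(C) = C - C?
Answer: -44333460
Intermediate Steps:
d(C) = 0
I(p) = 6 + 6*p
(-24948 + I(-164))*(d(85) + t(-57, -30)) = (-24948 + (6 + 6*(-164)))*(0 - 57*(-30)) = (-24948 + (6 - 984))*(0 + 1710) = (-24948 - 978)*1710 = -25926*1710 = -44333460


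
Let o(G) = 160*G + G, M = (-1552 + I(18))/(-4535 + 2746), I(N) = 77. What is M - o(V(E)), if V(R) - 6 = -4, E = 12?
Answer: -574583/1789 ≈ -321.18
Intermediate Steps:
M = 1475/1789 (M = (-1552 + 77)/(-4535 + 2746) = -1475/(-1789) = -1475*(-1/1789) = 1475/1789 ≈ 0.82448)
V(R) = 2 (V(R) = 6 - 4 = 2)
o(G) = 161*G
M - o(V(E)) = 1475/1789 - 161*2 = 1475/1789 - 1*322 = 1475/1789 - 322 = -574583/1789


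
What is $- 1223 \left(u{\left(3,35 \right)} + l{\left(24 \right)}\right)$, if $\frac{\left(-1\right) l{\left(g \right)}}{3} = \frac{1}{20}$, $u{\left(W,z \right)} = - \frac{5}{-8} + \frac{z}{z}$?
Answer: $- \frac{72157}{40} \approx -1803.9$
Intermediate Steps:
$u{\left(W,z \right)} = \frac{13}{8}$ ($u{\left(W,z \right)} = \left(-5\right) \left(- \frac{1}{8}\right) + 1 = \frac{5}{8} + 1 = \frac{13}{8}$)
$l{\left(g \right)} = - \frac{3}{20}$
$- 1223 \left(u{\left(3,35 \right)} + l{\left(24 \right)}\right) = - 1223 \left(\frac{13}{8} - \frac{3}{20}\right) = \left(-1223\right) \frac{59}{40} = - \frac{72157}{40}$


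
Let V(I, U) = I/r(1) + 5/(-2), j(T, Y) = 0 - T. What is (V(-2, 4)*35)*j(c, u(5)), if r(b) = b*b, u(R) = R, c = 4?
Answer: 630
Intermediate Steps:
r(b) = b²
j(T, Y) = -T
V(I, U) = -5/2 + I (V(I, U) = I/(1²) + 5/(-2) = I/1 + 5*(-½) = I*1 - 5/2 = I - 5/2 = -5/2 + I)
(V(-2, 4)*35)*j(c, u(5)) = ((-5/2 - 2)*35)*(-1*4) = -9/2*35*(-4) = -315/2*(-4) = 630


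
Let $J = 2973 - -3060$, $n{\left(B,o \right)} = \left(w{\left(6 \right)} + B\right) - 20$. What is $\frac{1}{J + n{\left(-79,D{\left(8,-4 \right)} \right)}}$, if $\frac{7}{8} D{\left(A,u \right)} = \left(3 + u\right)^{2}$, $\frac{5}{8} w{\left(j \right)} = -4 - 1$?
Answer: $\frac{1}{5926} \approx 0.00016875$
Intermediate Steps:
$w{\left(j \right)} = -8$ ($w{\left(j \right)} = \frac{8 \left(-4 - 1\right)}{5} = \frac{8}{5} \left(-5\right) = -8$)
$D{\left(A,u \right)} = \frac{8 \left(3 + u\right)^{2}}{7}$
$n{\left(B,o \right)} = -28 + B$ ($n{\left(B,o \right)} = \left(-8 + B\right) - 20 = -28 + B$)
$J = 6033$ ($J = 2973 + 3060 = 6033$)
$\frac{1}{J + n{\left(-79,D{\left(8,-4 \right)} \right)}} = \frac{1}{6033 - 107} = \frac{1}{5926}$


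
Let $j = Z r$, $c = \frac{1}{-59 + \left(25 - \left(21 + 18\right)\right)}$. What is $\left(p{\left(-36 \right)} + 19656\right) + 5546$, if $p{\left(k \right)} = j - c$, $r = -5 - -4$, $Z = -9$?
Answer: $\frac{1840404}{73} \approx 25211.0$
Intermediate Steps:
$r = -1$ ($r = -5 + 4 = -1$)
$c = - \frac{1}{73}$ ($c = \frac{1}{-59 + \left(25 - 39\right)} = \frac{1}{-59 - 14} = \frac{1}{-73} = - \frac{1}{73} \approx -0.013699$)
$j = 9$ ($j = \left(-9\right) \left(-1\right) = 9$)
$p{\left(k \right)} = \frac{658}{73}$ ($p{\left(k \right)} = 9 - - \frac{1}{73} = 9 + \frac{1}{73} = \frac{658}{73}$)
$\left(p{\left(-36 \right)} + 19656\right) + 5546 = \left(\frac{658}{73} + 19656\right) + 5546 = \frac{1435546}{73} + 5546 = \frac{1840404}{73}$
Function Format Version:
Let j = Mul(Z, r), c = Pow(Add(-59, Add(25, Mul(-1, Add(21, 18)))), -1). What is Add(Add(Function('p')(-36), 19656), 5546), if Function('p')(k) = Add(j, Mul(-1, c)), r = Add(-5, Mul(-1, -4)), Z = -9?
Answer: Rational(1840404, 73) ≈ 25211.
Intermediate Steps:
r = -1 (r = Add(-5, 4) = -1)
c = Rational(-1, 73) (c = Pow(Add(-59, Add(25, Mul(-1, 39))), -1) = Pow(Add(-59, Add(25, -39)), -1) = Pow(Add(-59, -14), -1) = Pow(-73, -1) = Rational(-1, 73) ≈ -0.013699)
j = 9 (j = Mul(-9, -1) = 9)
Function('p')(k) = Rational(658, 73) (Function('p')(k) = Add(9, Mul(-1, Rational(-1, 73))) = Add(9, Rational(1, 73)) = Rational(658, 73))
Add(Add(Function('p')(-36), 19656), 5546) = Add(Add(Rational(658, 73), 19656), 5546) = Add(Rational(1435546, 73), 5546) = Rational(1840404, 73)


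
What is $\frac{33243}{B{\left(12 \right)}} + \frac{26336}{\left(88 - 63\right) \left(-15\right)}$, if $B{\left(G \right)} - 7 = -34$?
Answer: $- \frac{1464133}{1125} \approx -1301.5$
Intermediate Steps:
$B{\left(G \right)} = -27$ ($B{\left(G \right)} = 7 - 34 = -27$)
$\frac{33243}{B{\left(12 \right)}} + \frac{26336}{\left(88 - 63\right) \left(-15\right)} = \frac{33243}{-27} + \frac{26336}{\left(88 - 63\right) \left(-15\right)} = 33243 \left(- \frac{1}{27}\right) + \frac{26336}{25 \left(-15\right)} = - \frac{11081}{9} + \frac{26336}{-375} = - \frac{11081}{9} + 26336 \left(- \frac{1}{375}\right) = - \frac{11081}{9} - \frac{26336}{375} = - \frac{1464133}{1125}$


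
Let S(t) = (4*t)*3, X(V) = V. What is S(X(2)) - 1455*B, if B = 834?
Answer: -1213446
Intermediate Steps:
S(t) = 12*t
S(X(2)) - 1455*B = 12*2 - 1455*834 = 24 - 1213470 = -1213446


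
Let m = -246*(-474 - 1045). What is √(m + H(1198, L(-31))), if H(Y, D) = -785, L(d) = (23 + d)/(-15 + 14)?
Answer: √372889 ≈ 610.65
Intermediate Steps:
L(d) = -23 - d (L(d) = (23 + d)/(-1) = (23 + d)*(-1) = -23 - d)
m = 373674 (m = -246*(-1519) = 373674)
√(m + H(1198, L(-31))) = √(373674 - 785) = √372889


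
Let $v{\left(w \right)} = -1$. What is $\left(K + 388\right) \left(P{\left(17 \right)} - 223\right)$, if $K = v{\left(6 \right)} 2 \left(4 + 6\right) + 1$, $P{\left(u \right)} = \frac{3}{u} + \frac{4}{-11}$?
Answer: $- \frac{15400584}{187} \approx -82356.0$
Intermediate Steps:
$P{\left(u \right)} = - \frac{4}{11} + \frac{3}{u}$ ($P{\left(u \right)} = \frac{3}{u} + 4 \left(- \frac{1}{11}\right) = \frac{3}{u} - \frac{4}{11} = - \frac{4}{11} + \frac{3}{u}$)
$K = -19$ ($K = - 2 \left(4 + 6\right) + 1 = - 2 \cdot 10 + 1 = \left(-1\right) 20 + 1 = -20 + 1 = -19$)
$\left(K + 388\right) \left(P{\left(17 \right)} - 223\right) = \left(-19 + 388\right) \left(\left(- \frac{4}{11} + \frac{3}{17}\right) - 223\right) = 369 \left(\left(- \frac{4}{11} + 3 \cdot \frac{1}{17}\right) - 223\right) = 369 \left(\left(- \frac{4}{11} + \frac{3}{17}\right) - 223\right) = 369 \left(- \frac{35}{187} - 223\right) = 369 \left(- \frac{41736}{187}\right) = - \frac{15400584}{187}$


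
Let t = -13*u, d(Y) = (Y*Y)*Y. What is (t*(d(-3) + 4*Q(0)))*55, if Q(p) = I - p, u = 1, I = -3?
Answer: 27885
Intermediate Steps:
d(Y) = Y³ (d(Y) = Y²*Y = Y³)
Q(p) = -3 - p
t = -13 (t = -13*1 = -13)
(t*(d(-3) + 4*Q(0)))*55 = -13*((-3)³ + 4*(-3 - 1*0))*55 = -13*(-27 + 4*(-3 + 0))*55 = -13*(-27 + 4*(-3))*55 = -13*(-27 - 12)*55 = -13*(-39)*55 = 507*55 = 27885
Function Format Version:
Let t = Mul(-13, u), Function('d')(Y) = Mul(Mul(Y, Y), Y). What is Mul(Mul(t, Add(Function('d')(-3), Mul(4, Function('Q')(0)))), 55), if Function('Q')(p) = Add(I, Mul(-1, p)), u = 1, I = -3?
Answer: 27885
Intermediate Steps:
Function('d')(Y) = Pow(Y, 3) (Function('d')(Y) = Mul(Pow(Y, 2), Y) = Pow(Y, 3))
Function('Q')(p) = Add(-3, Mul(-1, p))
t = -13 (t = Mul(-13, 1) = -13)
Mul(Mul(t, Add(Function('d')(-3), Mul(4, Function('Q')(0)))), 55) = Mul(Mul(-13, Add(Pow(-3, 3), Mul(4, Add(-3, Mul(-1, 0))))), 55) = Mul(Mul(-13, Add(-27, Mul(4, Add(-3, 0)))), 55) = Mul(Mul(-13, Add(-27, Mul(4, -3))), 55) = Mul(Mul(-13, Add(-27, -12)), 55) = Mul(Mul(-13, -39), 55) = Mul(507, 55) = 27885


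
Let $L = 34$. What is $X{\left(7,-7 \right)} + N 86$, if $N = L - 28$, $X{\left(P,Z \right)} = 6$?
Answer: $522$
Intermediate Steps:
$N = 6$ ($N = 34 - 28 = 6$)
$X{\left(7,-7 \right)} + N 86 = 6 + 6 \cdot 86 = 6 + 516 = 522$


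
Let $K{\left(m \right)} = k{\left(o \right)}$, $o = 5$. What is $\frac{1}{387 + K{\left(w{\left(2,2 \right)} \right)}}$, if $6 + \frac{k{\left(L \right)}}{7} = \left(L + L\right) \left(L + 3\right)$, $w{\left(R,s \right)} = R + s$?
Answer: $\frac{1}{905} \approx 0.001105$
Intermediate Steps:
$k{\left(L \right)} = -42 + 14 L \left(3 + L\right)$ ($k{\left(L \right)} = -42 + 7 \left(L + L\right) \left(L + 3\right) = -42 + 7 \cdot 2 L \left(3 + L\right) = -42 + 14 L \left(3 + L\right)$)
$K{\left(m \right)} = 518$ ($K{\left(m \right)} = -42 + 14 \cdot 5^{2} + 42 \cdot 5 = -42 + 14 \cdot 25 + 210 = -42 + 350 + 210 = 518$)
$\frac{1}{387 + K{\left(w{\left(2,2 \right)} \right)}} = \frac{1}{387 + 518} = \frac{1}{905}$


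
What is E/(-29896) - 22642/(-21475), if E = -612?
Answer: 172511983/160504150 ≈ 1.0748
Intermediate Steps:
E/(-29896) - 22642/(-21475) = -612/(-29896) - 22642/(-21475) = -612*(-1/29896) - 22642*(-1/21475) = 153/7474 + 22642/21475 = 172511983/160504150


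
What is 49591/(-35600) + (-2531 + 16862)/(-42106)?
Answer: -1299131123/749486800 ≈ -1.7334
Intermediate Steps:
49591/(-35600) + (-2531 + 16862)/(-42106) = 49591*(-1/35600) + 14331*(-1/42106) = -49591/35600 - 14331/42106 = -1299131123/749486800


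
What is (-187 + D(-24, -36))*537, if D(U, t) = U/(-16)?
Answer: -199227/2 ≈ -99614.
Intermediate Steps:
D(U, t) = -U/16 (D(U, t) = U*(-1/16) = -U/16)
(-187 + D(-24, -36))*537 = (-187 - 1/16*(-24))*537 = (-187 + 3/2)*537 = -371/2*537 = -199227/2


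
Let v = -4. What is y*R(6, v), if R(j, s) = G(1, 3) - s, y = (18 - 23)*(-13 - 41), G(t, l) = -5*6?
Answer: -7020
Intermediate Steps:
G(t, l) = -30
y = 270 (y = -5*(-54) = 270)
R(j, s) = -30 - s
y*R(6, v) = 270*(-30 - 1*(-4)) = 270*(-30 + 4) = 270*(-26) = -7020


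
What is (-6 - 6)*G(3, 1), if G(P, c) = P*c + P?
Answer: -72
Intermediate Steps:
G(P, c) = P + P*c
(-6 - 6)*G(3, 1) = (-6 - 6)*(3*(1 + 1)) = -36*2 = -12*6 = -72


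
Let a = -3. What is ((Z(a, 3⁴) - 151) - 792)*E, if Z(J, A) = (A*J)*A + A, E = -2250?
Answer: 46226250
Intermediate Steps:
Z(J, A) = A + J*A² (Z(J, A) = J*A² + A = A + J*A²)
((Z(a, 3⁴) - 151) - 792)*E = ((3⁴*(1 + 3⁴*(-3)) - 151) - 792)*(-2250) = ((81*(1 + 81*(-3)) - 151) - 792)*(-2250) = ((81*(1 - 243) - 151) - 792)*(-2250) = ((81*(-242) - 151) - 792)*(-2250) = ((-19602 - 151) - 792)*(-2250) = (-19753 - 792)*(-2250) = -20545*(-2250) = 46226250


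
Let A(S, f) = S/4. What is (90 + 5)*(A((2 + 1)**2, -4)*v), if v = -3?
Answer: -2565/4 ≈ -641.25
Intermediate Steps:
A(S, f) = S/4 (A(S, f) = S*(1/4) = S/4)
(90 + 5)*(A((2 + 1)**2, -4)*v) = (90 + 5)*(((2 + 1)**2/4)*(-3)) = 95*(((1/4)*3**2)*(-3)) = 95*(((1/4)*9)*(-3)) = 95*((9/4)*(-3)) = 95*(-27/4) = -2565/4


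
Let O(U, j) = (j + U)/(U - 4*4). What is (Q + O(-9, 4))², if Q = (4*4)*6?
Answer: 231361/25 ≈ 9254.4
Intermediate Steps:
Q = 96 (Q = 16*6 = 96)
O(U, j) = (U + j)/(-16 + U) (O(U, j) = (U + j)/(U - 16) = (U + j)/(-16 + U))
(Q + O(-9, 4))² = (96 + (-9 + 4)/(-16 - 9))² = (96 - 5/(-25))² = (96 - 1/25*(-5))² = (96 + ⅕)² = (481/5)² = 231361/25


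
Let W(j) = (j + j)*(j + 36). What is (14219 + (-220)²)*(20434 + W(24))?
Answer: 1459899366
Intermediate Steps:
W(j) = 2*j*(36 + j) (W(j) = (2*j)*(36 + j) = 2*j*(36 + j))
(14219 + (-220)²)*(20434 + W(24)) = (14219 + (-220)²)*(20434 + 2*24*(36 + 24)) = (14219 + 48400)*(20434 + 2*24*60) = 62619*(20434 + 2880) = 62619*23314 = 1459899366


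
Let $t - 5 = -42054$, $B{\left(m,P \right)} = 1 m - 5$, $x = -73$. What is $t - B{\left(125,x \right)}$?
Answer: $-42169$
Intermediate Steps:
$B{\left(m,P \right)} = -5 + m$ ($B{\left(m,P \right)} = m - 5 = -5 + m$)
$t = -42049$ ($t = 5 - 42054 = -42049$)
$t - B{\left(125,x \right)} = -42049 - \left(-5 + 125\right) = -42049 - 120 = -42169$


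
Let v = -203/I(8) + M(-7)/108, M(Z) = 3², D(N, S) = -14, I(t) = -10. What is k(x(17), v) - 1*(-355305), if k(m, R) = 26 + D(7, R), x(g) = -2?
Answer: 355317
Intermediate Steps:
M(Z) = 9
v = 1223/60 (v = -203/(-10) + 9/108 = -203*(-⅒) + 9*(1/108) = 203/10 + 1/12 = 1223/60 ≈ 20.383)
k(m, R) = 12 (k(m, R) = 26 - 14 = 12)
k(x(17), v) - 1*(-355305) = 12 - 1*(-355305) = 12 + 355305 = 355317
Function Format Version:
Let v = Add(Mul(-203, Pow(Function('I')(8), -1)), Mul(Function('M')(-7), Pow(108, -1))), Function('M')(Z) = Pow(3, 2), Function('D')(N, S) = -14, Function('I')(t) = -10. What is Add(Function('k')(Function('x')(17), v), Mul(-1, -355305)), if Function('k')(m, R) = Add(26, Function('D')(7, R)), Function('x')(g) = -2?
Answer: 355317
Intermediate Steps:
Function('M')(Z) = 9
v = Rational(1223, 60) (v = Add(Mul(-203, Pow(-10, -1)), Mul(9, Pow(108, -1))) = Add(Mul(-203, Rational(-1, 10)), Mul(9, Rational(1, 108))) = Add(Rational(203, 10), Rational(1, 12)) = Rational(1223, 60) ≈ 20.383)
Function('k')(m, R) = 12 (Function('k')(m, R) = Add(26, -14) = 12)
Add(Function('k')(Function('x')(17), v), Mul(-1, -355305)) = Add(12, Mul(-1, -355305)) = Add(12, 355305) = 355317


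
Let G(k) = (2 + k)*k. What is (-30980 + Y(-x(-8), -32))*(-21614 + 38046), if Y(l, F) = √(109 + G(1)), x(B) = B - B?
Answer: -509063360 + 65728*√7 ≈ -5.0889e+8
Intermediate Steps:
G(k) = k*(2 + k)
x(B) = 0
Y(l, F) = 4*√7 (Y(l, F) = √(109 + 1*(2 + 1)) = √(109 + 1*3) = √(109 + 3) = √112 = 4*√7)
(-30980 + Y(-x(-8), -32))*(-21614 + 38046) = (-30980 + 4*√7)*(-21614 + 38046) = (-30980 + 4*√7)*16432 = -509063360 + 65728*√7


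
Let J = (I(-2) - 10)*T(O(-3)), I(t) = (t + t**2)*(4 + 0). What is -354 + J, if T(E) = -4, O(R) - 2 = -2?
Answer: -346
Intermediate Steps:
O(R) = 0 (O(R) = 2 - 2 = 0)
I(t) = 4*t + 4*t**2 (I(t) = (t + t**2)*4 = 4*t + 4*t**2)
J = 8 (J = (4*(-2)*(1 - 2) - 10)*(-4) = (4*(-2)*(-1) - 10)*(-4) = (8 - 10)*(-4) = -2*(-4) = 8)
-354 + J = -354 + 8 = -346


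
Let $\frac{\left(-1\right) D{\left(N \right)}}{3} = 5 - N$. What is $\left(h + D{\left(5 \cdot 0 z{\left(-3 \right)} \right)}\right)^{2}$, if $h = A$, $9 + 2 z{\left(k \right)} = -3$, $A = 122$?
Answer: $11449$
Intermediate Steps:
$z{\left(k \right)} = -6$ ($z{\left(k \right)} = - \frac{9}{2} + \frac{1}{2} \left(-3\right) = - \frac{9}{2} - \frac{3}{2} = -6$)
$h = 122$
$D{\left(N \right)} = -15 + 3 N$ ($D{\left(N \right)} = - 3 \left(5 - N\right) = -15 + 3 N$)
$\left(h + D{\left(5 \cdot 0 z{\left(-3 \right)} \right)}\right)^{2} = \left(122 - \left(15 - 3 \cdot 5 \cdot 0 \left(-6\right)\right)\right)^{2} = \left(122 - \left(15 - 3 \cdot 0 \left(-6\right)\right)\right)^{2} = \left(122 + \left(-15 + 3 \cdot 0\right)\right)^{2} = \left(122 + \left(-15 + 0\right)\right)^{2} = \left(122 - 15\right)^{2} = 107^{2} = 11449$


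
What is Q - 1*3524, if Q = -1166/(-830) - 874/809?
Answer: -1183021203/335735 ≈ -3523.7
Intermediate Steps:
Q = 108937/335735 (Q = -1166*(-1/830) - 874*1/809 = 583/415 - 874/809 = 108937/335735 ≈ 0.32447)
Q - 1*3524 = 108937/335735 - 1*3524 = 108937/335735 - 3524 = -1183021203/335735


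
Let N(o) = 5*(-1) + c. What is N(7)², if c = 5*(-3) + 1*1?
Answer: 361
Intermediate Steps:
c = -14 (c = -15 + 1 = -14)
N(o) = -19 (N(o) = 5*(-1) - 14 = -5 - 14 = -19)
N(7)² = (-19)² = 361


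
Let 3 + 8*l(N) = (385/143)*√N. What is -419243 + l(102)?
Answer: -3353947/8 + 35*√102/104 ≈ -4.1924e+5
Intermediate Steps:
l(N) = -3/8 + 35*√N/104 (l(N) = -3/8 + ((385/143)*√N)/8 = -3/8 + ((385*(1/143))*√N)/8 = -3/8 + (35*√N/13)/8 = -3/8 + 35*√N/104)
-419243 + l(102) = -419243 + (-3/8 + 35*√102/104) = -3353947/8 + 35*√102/104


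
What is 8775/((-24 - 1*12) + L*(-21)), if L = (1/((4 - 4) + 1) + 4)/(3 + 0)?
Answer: -8775/71 ≈ -123.59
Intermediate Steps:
L = 5/3 (L = (1/(0 + 1) + 4)/3 = (1/1 + 4)*(⅓) = (1 + 4)*(⅓) = 5*(⅓) = 5/3 ≈ 1.6667)
8775/((-24 - 1*12) + L*(-21)) = 8775/((-24 - 1*12) + (5/3)*(-21)) = 8775/((-24 - 12) - 35) = 8775/(-36 - 35) = 8775/(-71) = 8775*(-1/71) = -8775/71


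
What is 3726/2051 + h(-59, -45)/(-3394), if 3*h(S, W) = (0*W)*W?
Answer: 3726/2051 ≈ 1.8167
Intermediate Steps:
h(S, W) = 0 (h(S, W) = ((0*W)*W)/3 = (0*W)/3 = (1/3)*0 = 0)
3726/2051 + h(-59, -45)/(-3394) = 3726/2051 + 0/(-3394) = 3726*(1/2051) + 0*(-1/3394) = 3726/2051 + 0 = 3726/2051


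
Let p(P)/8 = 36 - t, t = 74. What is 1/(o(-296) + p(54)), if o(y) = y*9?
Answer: -1/2968 ≈ -0.00033693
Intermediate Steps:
o(y) = 9*y
p(P) = -304 (p(P) = 8*(36 - 1*74) = 8*(36 - 74) = 8*(-38) = -304)
1/(o(-296) + p(54)) = 1/(9*(-296) - 304) = 1/(-2664 - 304) = 1/(-2968) = -1/2968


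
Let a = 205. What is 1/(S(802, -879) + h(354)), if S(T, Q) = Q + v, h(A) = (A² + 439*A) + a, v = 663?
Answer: 1/280711 ≈ 3.5624e-6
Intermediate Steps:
h(A) = 205 + A² + 439*A (h(A) = (A² + 439*A) + 205 = 205 + A² + 439*A)
S(T, Q) = 663 + Q (S(T, Q) = Q + 663 = 663 + Q)
1/(S(802, -879) + h(354)) = 1/((663 - 879) + (205 + 354² + 439*354)) = 1/(-216 + (205 + 125316 + 155406)) = 1/(-216 + 280927) = 1/280711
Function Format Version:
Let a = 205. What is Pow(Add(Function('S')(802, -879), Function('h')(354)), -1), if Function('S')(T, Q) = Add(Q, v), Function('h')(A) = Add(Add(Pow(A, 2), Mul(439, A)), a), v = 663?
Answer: Rational(1, 280711) ≈ 3.5624e-6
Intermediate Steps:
Function('h')(A) = Add(205, Pow(A, 2), Mul(439, A)) (Function('h')(A) = Add(Add(Pow(A, 2), Mul(439, A)), 205) = Add(205, Pow(A, 2), Mul(439, A)))
Function('S')(T, Q) = Add(663, Q) (Function('S')(T, Q) = Add(Q, 663) = Add(663, Q))
Pow(Add(Function('S')(802, -879), Function('h')(354)), -1) = Pow(Add(Add(663, -879), Add(205, Pow(354, 2), Mul(439, 354))), -1) = Pow(Add(-216, Add(205, 125316, 155406)), -1) = Pow(Add(-216, 280927), -1) = Pow(280711, -1) = Rational(1, 280711)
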